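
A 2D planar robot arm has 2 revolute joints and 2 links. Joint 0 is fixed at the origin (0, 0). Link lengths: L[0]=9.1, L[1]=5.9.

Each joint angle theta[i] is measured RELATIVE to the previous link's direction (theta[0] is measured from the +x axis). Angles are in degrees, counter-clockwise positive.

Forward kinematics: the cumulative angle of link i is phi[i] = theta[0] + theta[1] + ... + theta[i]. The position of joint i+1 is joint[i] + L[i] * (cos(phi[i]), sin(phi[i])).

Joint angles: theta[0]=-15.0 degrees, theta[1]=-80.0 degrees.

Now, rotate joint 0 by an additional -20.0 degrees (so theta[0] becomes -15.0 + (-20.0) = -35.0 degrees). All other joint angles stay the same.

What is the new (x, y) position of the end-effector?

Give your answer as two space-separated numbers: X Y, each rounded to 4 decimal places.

Answer: 4.9608 -10.5668

Derivation:
joint[0] = (0.0000, 0.0000)  (base)
link 0: phi[0] = -35 = -35 deg
  cos(-35 deg) = 0.8192, sin(-35 deg) = -0.5736
  joint[1] = (0.0000, 0.0000) + 9.1 * (0.8192, -0.5736) = (0.0000 + 7.4543, 0.0000 + -5.2195) = (7.4543, -5.2195)
link 1: phi[1] = -35 + -80 = -115 deg
  cos(-115 deg) = -0.4226, sin(-115 deg) = -0.9063
  joint[2] = (7.4543, -5.2195) + 5.9 * (-0.4226, -0.9063) = (7.4543 + -2.4934, -5.2195 + -5.3472) = (4.9608, -10.5668)
End effector: (4.9608, -10.5668)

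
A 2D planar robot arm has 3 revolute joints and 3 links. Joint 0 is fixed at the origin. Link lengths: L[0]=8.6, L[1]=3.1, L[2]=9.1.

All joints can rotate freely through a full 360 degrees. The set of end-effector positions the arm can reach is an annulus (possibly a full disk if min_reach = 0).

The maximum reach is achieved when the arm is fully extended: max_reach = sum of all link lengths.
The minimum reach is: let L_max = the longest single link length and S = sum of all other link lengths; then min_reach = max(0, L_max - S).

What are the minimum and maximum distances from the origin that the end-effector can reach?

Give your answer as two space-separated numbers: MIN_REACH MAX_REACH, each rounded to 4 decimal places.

Answer: 0.0000 20.8000

Derivation:
Link lengths: [8.6, 3.1, 9.1]
max_reach = 8.6 + 3.1 + 9.1 = 20.8
L_max = max([8.6, 3.1, 9.1]) = 9.1
S (sum of others) = 20.8 - 9.1 = 11.7
min_reach = max(0, 9.1 - 11.7) = max(0, -2.6) = 0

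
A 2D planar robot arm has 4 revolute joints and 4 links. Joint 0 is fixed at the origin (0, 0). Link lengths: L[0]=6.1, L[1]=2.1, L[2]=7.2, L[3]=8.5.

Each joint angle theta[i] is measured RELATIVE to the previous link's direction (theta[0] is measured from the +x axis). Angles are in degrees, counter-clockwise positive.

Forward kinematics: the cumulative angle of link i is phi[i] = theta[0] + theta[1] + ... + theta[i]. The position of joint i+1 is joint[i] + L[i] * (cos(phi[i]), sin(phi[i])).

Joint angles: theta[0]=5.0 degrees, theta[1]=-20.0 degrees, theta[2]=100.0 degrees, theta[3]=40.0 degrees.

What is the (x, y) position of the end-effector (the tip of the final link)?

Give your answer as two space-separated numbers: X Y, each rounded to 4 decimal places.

joint[0] = (0.0000, 0.0000)  (base)
link 0: phi[0] = 5 = 5 deg
  cos(5 deg) = 0.9962, sin(5 deg) = 0.0872
  joint[1] = (0.0000, 0.0000) + 6.1 * (0.9962, 0.0872) = (0.0000 + 6.0768, 0.0000 + 0.5317) = (6.0768, 0.5317)
link 1: phi[1] = 5 + -20 = -15 deg
  cos(-15 deg) = 0.9659, sin(-15 deg) = -0.2588
  joint[2] = (6.0768, 0.5317) + 2.1 * (0.9659, -0.2588) = (6.0768 + 2.0284, 0.5317 + -0.5435) = (8.1052, -0.0119)
link 2: phi[2] = 5 + -20 + 100 = 85 deg
  cos(85 deg) = 0.0872, sin(85 deg) = 0.9962
  joint[3] = (8.1052, -0.0119) + 7.2 * (0.0872, 0.9962) = (8.1052 + 0.6275, -0.0119 + 7.1726) = (8.7328, 7.1607)
link 3: phi[3] = 5 + -20 + 100 + 40 = 125 deg
  cos(125 deg) = -0.5736, sin(125 deg) = 0.8192
  joint[4] = (8.7328, 7.1607) + 8.5 * (-0.5736, 0.8192) = (8.7328 + -4.8754, 7.1607 + 6.9628) = (3.8574, 14.1235)
End effector: (3.8574, 14.1235)

Answer: 3.8574 14.1235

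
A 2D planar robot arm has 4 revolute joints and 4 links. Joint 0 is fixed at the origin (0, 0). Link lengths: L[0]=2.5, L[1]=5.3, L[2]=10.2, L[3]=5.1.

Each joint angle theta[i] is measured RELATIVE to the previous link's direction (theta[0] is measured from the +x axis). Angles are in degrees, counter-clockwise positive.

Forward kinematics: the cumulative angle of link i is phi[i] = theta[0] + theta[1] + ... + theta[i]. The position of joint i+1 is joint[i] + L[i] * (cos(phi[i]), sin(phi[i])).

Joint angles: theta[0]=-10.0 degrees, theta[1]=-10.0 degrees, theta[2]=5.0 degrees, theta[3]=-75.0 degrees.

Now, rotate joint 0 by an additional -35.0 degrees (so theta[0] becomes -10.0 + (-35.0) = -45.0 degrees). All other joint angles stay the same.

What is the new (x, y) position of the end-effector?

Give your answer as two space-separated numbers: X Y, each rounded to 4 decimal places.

joint[0] = (0.0000, 0.0000)  (base)
link 0: phi[0] = -45 = -45 deg
  cos(-45 deg) = 0.7071, sin(-45 deg) = -0.7071
  joint[1] = (0.0000, 0.0000) + 2.5 * (0.7071, -0.7071) = (0.0000 + 1.7678, 0.0000 + -1.7678) = (1.7678, -1.7678)
link 1: phi[1] = -45 + -10 = -55 deg
  cos(-55 deg) = 0.5736, sin(-55 deg) = -0.8192
  joint[2] = (1.7678, -1.7678) + 5.3 * (0.5736, -0.8192) = (1.7678 + 3.0400, -1.7678 + -4.3415) = (4.8077, -6.1093)
link 2: phi[2] = -45 + -10 + 5 = -50 deg
  cos(-50 deg) = 0.6428, sin(-50 deg) = -0.7660
  joint[3] = (4.8077, -6.1093) + 10.2 * (0.6428, -0.7660) = (4.8077 + 6.5564, -6.1093 + -7.8137) = (11.3642, -13.9229)
link 3: phi[3] = -45 + -10 + 5 + -75 = -125 deg
  cos(-125 deg) = -0.5736, sin(-125 deg) = -0.8192
  joint[4] = (11.3642, -13.9229) + 5.1 * (-0.5736, -0.8192) = (11.3642 + -2.9252, -13.9229 + -4.1777) = (8.4389, -18.1006)
End effector: (8.4389, -18.1006)

Answer: 8.4389 -18.1006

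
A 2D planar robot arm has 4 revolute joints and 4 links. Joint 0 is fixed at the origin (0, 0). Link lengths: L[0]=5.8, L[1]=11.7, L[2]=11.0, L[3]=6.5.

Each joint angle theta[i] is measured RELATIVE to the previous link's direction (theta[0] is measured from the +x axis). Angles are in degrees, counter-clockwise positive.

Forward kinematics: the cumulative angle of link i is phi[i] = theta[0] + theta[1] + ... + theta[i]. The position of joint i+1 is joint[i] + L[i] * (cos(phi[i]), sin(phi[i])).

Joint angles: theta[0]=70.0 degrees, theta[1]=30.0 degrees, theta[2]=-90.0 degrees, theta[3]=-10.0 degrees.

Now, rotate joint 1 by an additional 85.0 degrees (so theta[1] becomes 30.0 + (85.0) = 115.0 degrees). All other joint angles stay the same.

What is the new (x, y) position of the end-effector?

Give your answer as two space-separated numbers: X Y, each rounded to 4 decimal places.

joint[0] = (0.0000, 0.0000)  (base)
link 0: phi[0] = 70 = 70 deg
  cos(70 deg) = 0.3420, sin(70 deg) = 0.9397
  joint[1] = (0.0000, 0.0000) + 5.8 * (0.3420, 0.9397) = (0.0000 + 1.9837, 0.0000 + 5.4502) = (1.9837, 5.4502)
link 1: phi[1] = 70 + 115 = 185 deg
  cos(185 deg) = -0.9962, sin(185 deg) = -0.0872
  joint[2] = (1.9837, 5.4502) + 11.7 * (-0.9962, -0.0872) = (1.9837 + -11.6555, 5.4502 + -1.0197) = (-9.6718, 4.4305)
link 2: phi[2] = 70 + 115 + -90 = 95 deg
  cos(95 deg) = -0.0872, sin(95 deg) = 0.9962
  joint[3] = (-9.6718, 4.4305) + 11 * (-0.0872, 0.9962) = (-9.6718 + -0.9587, 4.4305 + 10.9581) = (-10.6305, 15.3886)
link 3: phi[3] = 70 + 115 + -90 + -10 = 85 deg
  cos(85 deg) = 0.0872, sin(85 deg) = 0.9962
  joint[4] = (-10.6305, 15.3886) + 6.5 * (0.0872, 0.9962) = (-10.6305 + 0.5665, 15.3886 + 6.4753) = (-10.0640, 21.8639)
End effector: (-10.0640, 21.8639)

Answer: -10.0640 21.8639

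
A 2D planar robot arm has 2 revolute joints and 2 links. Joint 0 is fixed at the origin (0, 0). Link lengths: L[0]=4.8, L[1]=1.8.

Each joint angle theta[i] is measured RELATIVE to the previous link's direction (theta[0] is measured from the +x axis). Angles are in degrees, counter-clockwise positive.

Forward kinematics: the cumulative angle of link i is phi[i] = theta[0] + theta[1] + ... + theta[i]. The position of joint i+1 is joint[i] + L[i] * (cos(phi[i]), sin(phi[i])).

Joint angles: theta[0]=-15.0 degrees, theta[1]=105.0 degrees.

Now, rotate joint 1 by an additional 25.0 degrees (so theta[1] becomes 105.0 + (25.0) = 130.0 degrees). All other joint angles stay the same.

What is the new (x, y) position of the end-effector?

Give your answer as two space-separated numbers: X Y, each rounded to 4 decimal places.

joint[0] = (0.0000, 0.0000)  (base)
link 0: phi[0] = -15 = -15 deg
  cos(-15 deg) = 0.9659, sin(-15 deg) = -0.2588
  joint[1] = (0.0000, 0.0000) + 4.8 * (0.9659, -0.2588) = (0.0000 + 4.6364, 0.0000 + -1.2423) = (4.6364, -1.2423)
link 1: phi[1] = -15 + 130 = 115 deg
  cos(115 deg) = -0.4226, sin(115 deg) = 0.9063
  joint[2] = (4.6364, -1.2423) + 1.8 * (-0.4226, 0.9063) = (4.6364 + -0.7607, -1.2423 + 1.6314) = (3.8757, 0.3890)
End effector: (3.8757, 0.3890)

Answer: 3.8757 0.3890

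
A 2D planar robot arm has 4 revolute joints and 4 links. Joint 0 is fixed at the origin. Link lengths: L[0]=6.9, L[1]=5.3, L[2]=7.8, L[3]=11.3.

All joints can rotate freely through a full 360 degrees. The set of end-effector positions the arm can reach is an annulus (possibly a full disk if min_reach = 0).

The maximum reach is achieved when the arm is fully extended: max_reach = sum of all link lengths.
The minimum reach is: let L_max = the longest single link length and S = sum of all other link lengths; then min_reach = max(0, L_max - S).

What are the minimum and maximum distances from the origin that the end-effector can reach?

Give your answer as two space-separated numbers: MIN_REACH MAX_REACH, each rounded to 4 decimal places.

Answer: 0.0000 31.3000

Derivation:
Link lengths: [6.9, 5.3, 7.8, 11.3]
max_reach = 6.9 + 5.3 + 7.8 + 11.3 = 31.3
L_max = max([6.9, 5.3, 7.8, 11.3]) = 11.3
S (sum of others) = 31.3 - 11.3 = 20
min_reach = max(0, 11.3 - 20) = max(0, -8.7) = 0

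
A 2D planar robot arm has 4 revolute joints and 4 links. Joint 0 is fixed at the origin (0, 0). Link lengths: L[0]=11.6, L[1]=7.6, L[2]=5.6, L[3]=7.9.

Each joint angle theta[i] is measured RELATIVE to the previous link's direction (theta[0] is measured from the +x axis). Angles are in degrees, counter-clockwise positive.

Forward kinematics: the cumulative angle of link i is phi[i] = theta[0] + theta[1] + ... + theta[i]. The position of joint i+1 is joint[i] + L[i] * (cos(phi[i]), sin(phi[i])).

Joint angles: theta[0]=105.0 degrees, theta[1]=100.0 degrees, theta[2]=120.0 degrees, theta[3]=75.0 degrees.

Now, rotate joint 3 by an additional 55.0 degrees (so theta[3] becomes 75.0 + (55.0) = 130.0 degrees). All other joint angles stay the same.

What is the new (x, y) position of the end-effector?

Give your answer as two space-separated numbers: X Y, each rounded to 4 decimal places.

joint[0] = (0.0000, 0.0000)  (base)
link 0: phi[0] = 105 = 105 deg
  cos(105 deg) = -0.2588, sin(105 deg) = 0.9659
  joint[1] = (0.0000, 0.0000) + 11.6 * (-0.2588, 0.9659) = (0.0000 + -3.0023, 0.0000 + 11.2047) = (-3.0023, 11.2047)
link 1: phi[1] = 105 + 100 = 205 deg
  cos(205 deg) = -0.9063, sin(205 deg) = -0.4226
  joint[2] = (-3.0023, 11.2047) + 7.6 * (-0.9063, -0.4226) = (-3.0023 + -6.8879, 11.2047 + -3.2119) = (-9.8902, 7.9928)
link 2: phi[2] = 105 + 100 + 120 = 325 deg
  cos(325 deg) = 0.8192, sin(325 deg) = -0.5736
  joint[3] = (-9.8902, 7.9928) + 5.6 * (0.8192, -0.5736) = (-9.8902 + 4.5873, 7.9928 + -3.2120) = (-5.3030, 4.7808)
link 3: phi[3] = 105 + 100 + 120 + 130 = 455 deg
  cos(455 deg) = -0.0872, sin(455 deg) = 0.9962
  joint[4] = (-5.3030, 4.7808) + 7.9 * (-0.0872, 0.9962) = (-5.3030 + -0.6885, 4.7808 + 7.8699) = (-5.9915, 12.6508)
End effector: (-5.9915, 12.6508)

Answer: -5.9915 12.6508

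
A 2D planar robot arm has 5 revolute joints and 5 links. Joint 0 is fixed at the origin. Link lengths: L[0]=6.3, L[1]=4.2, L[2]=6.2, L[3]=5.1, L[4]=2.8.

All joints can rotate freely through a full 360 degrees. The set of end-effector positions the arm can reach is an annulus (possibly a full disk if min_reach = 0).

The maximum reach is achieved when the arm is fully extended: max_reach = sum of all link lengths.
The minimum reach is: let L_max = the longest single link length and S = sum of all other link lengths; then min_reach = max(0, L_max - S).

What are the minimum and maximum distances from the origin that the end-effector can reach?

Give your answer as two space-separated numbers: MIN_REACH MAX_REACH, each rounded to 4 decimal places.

Link lengths: [6.3, 4.2, 6.2, 5.1, 2.8]
max_reach = 6.3 + 4.2 + 6.2 + 5.1 + 2.8 = 24.6
L_max = max([6.3, 4.2, 6.2, 5.1, 2.8]) = 6.3
S (sum of others) = 24.6 - 6.3 = 18.3
min_reach = max(0, 6.3 - 18.3) = max(0, -12) = 0

Answer: 0.0000 24.6000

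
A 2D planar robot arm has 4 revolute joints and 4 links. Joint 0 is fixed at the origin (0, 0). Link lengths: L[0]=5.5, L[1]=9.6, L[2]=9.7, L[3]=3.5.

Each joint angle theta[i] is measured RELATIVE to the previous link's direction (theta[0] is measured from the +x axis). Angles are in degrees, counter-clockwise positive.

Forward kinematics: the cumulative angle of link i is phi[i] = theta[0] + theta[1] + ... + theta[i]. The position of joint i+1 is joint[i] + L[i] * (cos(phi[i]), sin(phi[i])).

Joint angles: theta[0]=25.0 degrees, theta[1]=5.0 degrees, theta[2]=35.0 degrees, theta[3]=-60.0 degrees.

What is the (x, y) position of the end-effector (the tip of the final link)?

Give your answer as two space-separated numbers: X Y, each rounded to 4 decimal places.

Answer: 20.8846 16.2206

Derivation:
joint[0] = (0.0000, 0.0000)  (base)
link 0: phi[0] = 25 = 25 deg
  cos(25 deg) = 0.9063, sin(25 deg) = 0.4226
  joint[1] = (0.0000, 0.0000) + 5.5 * (0.9063, 0.4226) = (0.0000 + 4.9847, 0.0000 + 2.3244) = (4.9847, 2.3244)
link 1: phi[1] = 25 + 5 = 30 deg
  cos(30 deg) = 0.8660, sin(30 deg) = 0.5000
  joint[2] = (4.9847, 2.3244) + 9.6 * (0.8660, 0.5000) = (4.9847 + 8.3138, 2.3244 + 4.8000) = (13.2985, 7.1244)
link 2: phi[2] = 25 + 5 + 35 = 65 deg
  cos(65 deg) = 0.4226, sin(65 deg) = 0.9063
  joint[3] = (13.2985, 7.1244) + 9.7 * (0.4226, 0.9063) = (13.2985 + 4.0994, 7.1244 + 8.7912) = (17.3979, 15.9156)
link 3: phi[3] = 25 + 5 + 35 + -60 = 5 deg
  cos(5 deg) = 0.9962, sin(5 deg) = 0.0872
  joint[4] = (17.3979, 15.9156) + 3.5 * (0.9962, 0.0872) = (17.3979 + 3.4867, 15.9156 + 0.3050) = (20.8846, 16.2206)
End effector: (20.8846, 16.2206)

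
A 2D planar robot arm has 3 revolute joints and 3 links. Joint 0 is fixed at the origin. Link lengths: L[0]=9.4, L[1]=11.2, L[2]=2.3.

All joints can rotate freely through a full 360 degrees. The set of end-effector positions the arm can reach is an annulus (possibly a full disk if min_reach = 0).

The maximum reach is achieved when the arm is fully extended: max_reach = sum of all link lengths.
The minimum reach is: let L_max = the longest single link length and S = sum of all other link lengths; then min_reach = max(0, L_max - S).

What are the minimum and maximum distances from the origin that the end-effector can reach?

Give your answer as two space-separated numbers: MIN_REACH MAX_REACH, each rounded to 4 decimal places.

Answer: 0.0000 22.9000

Derivation:
Link lengths: [9.4, 11.2, 2.3]
max_reach = 9.4 + 11.2 + 2.3 = 22.9
L_max = max([9.4, 11.2, 2.3]) = 11.2
S (sum of others) = 22.9 - 11.2 = 11.7
min_reach = max(0, 11.2 - 11.7) = max(0, -0.5) = 0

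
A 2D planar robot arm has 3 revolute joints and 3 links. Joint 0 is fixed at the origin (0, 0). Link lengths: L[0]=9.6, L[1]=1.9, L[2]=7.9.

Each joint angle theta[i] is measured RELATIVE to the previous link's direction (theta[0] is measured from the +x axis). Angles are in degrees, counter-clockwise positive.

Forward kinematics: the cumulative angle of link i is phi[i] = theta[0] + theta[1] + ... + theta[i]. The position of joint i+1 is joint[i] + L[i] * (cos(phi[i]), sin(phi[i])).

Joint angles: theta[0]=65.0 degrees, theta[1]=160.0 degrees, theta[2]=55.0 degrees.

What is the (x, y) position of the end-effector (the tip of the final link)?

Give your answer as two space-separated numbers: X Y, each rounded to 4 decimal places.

joint[0] = (0.0000, 0.0000)  (base)
link 0: phi[0] = 65 = 65 deg
  cos(65 deg) = 0.4226, sin(65 deg) = 0.9063
  joint[1] = (0.0000, 0.0000) + 9.6 * (0.4226, 0.9063) = (0.0000 + 4.0571, 0.0000 + 8.7006) = (4.0571, 8.7006)
link 1: phi[1] = 65 + 160 = 225 deg
  cos(225 deg) = -0.7071, sin(225 deg) = -0.7071
  joint[2] = (4.0571, 8.7006) + 1.9 * (-0.7071, -0.7071) = (4.0571 + -1.3435, 8.7006 + -1.3435) = (2.7136, 7.3571)
link 2: phi[2] = 65 + 160 + 55 = 280 deg
  cos(280 deg) = 0.1736, sin(280 deg) = -0.9848
  joint[3] = (2.7136, 7.3571) + 7.9 * (0.1736, -0.9848) = (2.7136 + 1.3718, 7.3571 + -7.7800) = (4.0855, -0.4229)
End effector: (4.0855, -0.4229)

Answer: 4.0855 -0.4229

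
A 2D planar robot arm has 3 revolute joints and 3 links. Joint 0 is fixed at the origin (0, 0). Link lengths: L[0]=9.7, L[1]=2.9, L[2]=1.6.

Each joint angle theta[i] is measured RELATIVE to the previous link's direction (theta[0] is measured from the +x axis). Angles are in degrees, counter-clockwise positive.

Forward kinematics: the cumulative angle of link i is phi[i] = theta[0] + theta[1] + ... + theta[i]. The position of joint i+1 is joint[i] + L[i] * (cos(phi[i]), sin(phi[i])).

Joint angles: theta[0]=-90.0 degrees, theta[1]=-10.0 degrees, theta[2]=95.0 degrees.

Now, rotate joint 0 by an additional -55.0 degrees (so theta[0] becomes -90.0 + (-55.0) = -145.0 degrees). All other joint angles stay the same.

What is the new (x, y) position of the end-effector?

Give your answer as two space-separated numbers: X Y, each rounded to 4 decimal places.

Answer: -9.7741 -8.1749

Derivation:
joint[0] = (0.0000, 0.0000)  (base)
link 0: phi[0] = -145 = -145 deg
  cos(-145 deg) = -0.8192, sin(-145 deg) = -0.5736
  joint[1] = (0.0000, 0.0000) + 9.7 * (-0.8192, -0.5736) = (0.0000 + -7.9458, 0.0000 + -5.5637) = (-7.9458, -5.5637)
link 1: phi[1] = -145 + -10 = -155 deg
  cos(-155 deg) = -0.9063, sin(-155 deg) = -0.4226
  joint[2] = (-7.9458, -5.5637) + 2.9 * (-0.9063, -0.4226) = (-7.9458 + -2.6283, -5.5637 + -1.2256) = (-10.5741, -6.7893)
link 2: phi[2] = -145 + -10 + 95 = -60 deg
  cos(-60 deg) = 0.5000, sin(-60 deg) = -0.8660
  joint[3] = (-10.5741, -6.7893) + 1.6 * (0.5000, -0.8660) = (-10.5741 + 0.8000, -6.7893 + -1.3856) = (-9.7741, -8.1749)
End effector: (-9.7741, -8.1749)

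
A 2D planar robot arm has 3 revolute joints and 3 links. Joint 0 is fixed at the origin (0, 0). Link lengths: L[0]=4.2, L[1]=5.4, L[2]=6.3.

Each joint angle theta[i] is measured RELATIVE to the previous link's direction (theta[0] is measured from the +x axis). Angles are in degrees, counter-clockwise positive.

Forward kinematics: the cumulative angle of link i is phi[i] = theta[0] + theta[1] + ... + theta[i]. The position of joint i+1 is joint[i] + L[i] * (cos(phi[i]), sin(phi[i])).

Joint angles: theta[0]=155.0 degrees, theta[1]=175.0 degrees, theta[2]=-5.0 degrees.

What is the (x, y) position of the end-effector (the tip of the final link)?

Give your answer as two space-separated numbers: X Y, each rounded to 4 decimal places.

joint[0] = (0.0000, 0.0000)  (base)
link 0: phi[0] = 155 = 155 deg
  cos(155 deg) = -0.9063, sin(155 deg) = 0.4226
  joint[1] = (0.0000, 0.0000) + 4.2 * (-0.9063, 0.4226) = (0.0000 + -3.8065, 0.0000 + 1.7750) = (-3.8065, 1.7750)
link 1: phi[1] = 155 + 175 = 330 deg
  cos(330 deg) = 0.8660, sin(330 deg) = -0.5000
  joint[2] = (-3.8065, 1.7750) + 5.4 * (0.8660, -0.5000) = (-3.8065 + 4.6765, 1.7750 + -2.7000) = (0.8700, -0.9250)
link 2: phi[2] = 155 + 175 + -5 = 325 deg
  cos(325 deg) = 0.8192, sin(325 deg) = -0.5736
  joint[3] = (0.8700, -0.9250) + 6.3 * (0.8192, -0.5736) = (0.8700 + 5.1607, -0.9250 + -3.6135) = (6.0307, -4.5385)
End effector: (6.0307, -4.5385)

Answer: 6.0307 -4.5385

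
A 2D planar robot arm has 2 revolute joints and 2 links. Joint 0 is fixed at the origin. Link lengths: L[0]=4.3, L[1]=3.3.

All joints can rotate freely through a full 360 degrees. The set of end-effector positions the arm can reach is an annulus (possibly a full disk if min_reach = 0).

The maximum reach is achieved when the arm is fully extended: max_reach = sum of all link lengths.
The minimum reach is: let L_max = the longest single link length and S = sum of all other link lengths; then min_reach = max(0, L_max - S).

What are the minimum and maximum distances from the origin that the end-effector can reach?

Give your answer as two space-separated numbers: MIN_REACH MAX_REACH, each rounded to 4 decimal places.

Answer: 1.0000 7.6000

Derivation:
Link lengths: [4.3, 3.3]
max_reach = 4.3 + 3.3 = 7.6
L_max = max([4.3, 3.3]) = 4.3
S (sum of others) = 7.6 - 4.3 = 3.3
min_reach = max(0, 4.3 - 3.3) = max(0, 1) = 1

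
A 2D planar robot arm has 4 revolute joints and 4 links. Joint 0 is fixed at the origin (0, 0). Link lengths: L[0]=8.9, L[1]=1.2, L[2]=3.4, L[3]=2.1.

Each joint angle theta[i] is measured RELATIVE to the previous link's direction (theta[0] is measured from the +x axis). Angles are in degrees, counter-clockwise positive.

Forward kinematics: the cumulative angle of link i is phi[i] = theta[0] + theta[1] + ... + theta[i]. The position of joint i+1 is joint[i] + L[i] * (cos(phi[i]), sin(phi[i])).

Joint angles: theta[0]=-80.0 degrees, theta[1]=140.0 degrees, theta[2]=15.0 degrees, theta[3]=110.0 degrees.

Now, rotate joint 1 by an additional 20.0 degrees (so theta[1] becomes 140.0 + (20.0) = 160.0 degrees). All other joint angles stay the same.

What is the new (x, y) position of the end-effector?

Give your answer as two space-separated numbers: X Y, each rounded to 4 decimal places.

Answer: -0.4457 -5.0835

Derivation:
joint[0] = (0.0000, 0.0000)  (base)
link 0: phi[0] = -80 = -80 deg
  cos(-80 deg) = 0.1736, sin(-80 deg) = -0.9848
  joint[1] = (0.0000, 0.0000) + 8.9 * (0.1736, -0.9848) = (0.0000 + 1.5455, 0.0000 + -8.7648) = (1.5455, -8.7648)
link 1: phi[1] = -80 + 160 = 80 deg
  cos(80 deg) = 0.1736, sin(80 deg) = 0.9848
  joint[2] = (1.5455, -8.7648) + 1.2 * (0.1736, 0.9848) = (1.5455 + 0.2084, -8.7648 + 1.1818) = (1.7538, -7.5830)
link 2: phi[2] = -80 + 160 + 15 = 95 deg
  cos(95 deg) = -0.0872, sin(95 deg) = 0.9962
  joint[3] = (1.7538, -7.5830) + 3.4 * (-0.0872, 0.9962) = (1.7538 + -0.2963, -7.5830 + 3.3871) = (1.4575, -4.1960)
link 3: phi[3] = -80 + 160 + 15 + 110 = 205 deg
  cos(205 deg) = -0.9063, sin(205 deg) = -0.4226
  joint[4] = (1.4575, -4.1960) + 2.1 * (-0.9063, -0.4226) = (1.4575 + -1.9032, -4.1960 + -0.8875) = (-0.4457, -5.0835)
End effector: (-0.4457, -5.0835)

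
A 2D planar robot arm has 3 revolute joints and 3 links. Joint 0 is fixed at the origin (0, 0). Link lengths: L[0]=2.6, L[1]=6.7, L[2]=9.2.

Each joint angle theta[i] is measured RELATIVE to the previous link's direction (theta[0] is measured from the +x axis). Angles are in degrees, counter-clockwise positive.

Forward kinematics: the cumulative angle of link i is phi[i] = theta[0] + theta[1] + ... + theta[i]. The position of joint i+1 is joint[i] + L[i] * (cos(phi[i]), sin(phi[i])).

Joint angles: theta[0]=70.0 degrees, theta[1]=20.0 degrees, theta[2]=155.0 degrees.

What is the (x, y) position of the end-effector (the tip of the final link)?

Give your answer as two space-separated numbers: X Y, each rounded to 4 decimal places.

Answer: -2.9988 0.8052

Derivation:
joint[0] = (0.0000, 0.0000)  (base)
link 0: phi[0] = 70 = 70 deg
  cos(70 deg) = 0.3420, sin(70 deg) = 0.9397
  joint[1] = (0.0000, 0.0000) + 2.6 * (0.3420, 0.9397) = (0.0000 + 0.8893, 0.0000 + 2.4432) = (0.8893, 2.4432)
link 1: phi[1] = 70 + 20 = 90 deg
  cos(90 deg) = 0.0000, sin(90 deg) = 1.0000
  joint[2] = (0.8893, 2.4432) + 6.7 * (0.0000, 1.0000) = (0.8893 + 0.0000, 2.4432 + 6.7000) = (0.8893, 9.1432)
link 2: phi[2] = 70 + 20 + 155 = 245 deg
  cos(245 deg) = -0.4226, sin(245 deg) = -0.9063
  joint[3] = (0.8893, 9.1432) + 9.2 * (-0.4226, -0.9063) = (0.8893 + -3.8881, 9.1432 + -8.3380) = (-2.9988, 0.8052)
End effector: (-2.9988, 0.8052)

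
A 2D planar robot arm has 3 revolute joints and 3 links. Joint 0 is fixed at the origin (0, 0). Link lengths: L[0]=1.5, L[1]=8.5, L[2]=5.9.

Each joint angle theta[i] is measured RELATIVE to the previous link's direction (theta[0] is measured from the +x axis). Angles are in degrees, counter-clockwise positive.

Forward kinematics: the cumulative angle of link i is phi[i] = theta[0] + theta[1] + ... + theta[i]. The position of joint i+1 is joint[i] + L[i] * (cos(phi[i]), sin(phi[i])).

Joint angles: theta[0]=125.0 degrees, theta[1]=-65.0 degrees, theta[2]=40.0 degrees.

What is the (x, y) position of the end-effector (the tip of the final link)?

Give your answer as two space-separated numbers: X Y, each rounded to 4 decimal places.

joint[0] = (0.0000, 0.0000)  (base)
link 0: phi[0] = 125 = 125 deg
  cos(125 deg) = -0.5736, sin(125 deg) = 0.8192
  joint[1] = (0.0000, 0.0000) + 1.5 * (-0.5736, 0.8192) = (0.0000 + -0.8604, 0.0000 + 1.2287) = (-0.8604, 1.2287)
link 1: phi[1] = 125 + -65 = 60 deg
  cos(60 deg) = 0.5000, sin(60 deg) = 0.8660
  joint[2] = (-0.8604, 1.2287) + 8.5 * (0.5000, 0.8660) = (-0.8604 + 4.2500, 1.2287 + 7.3612) = (3.3896, 8.5899)
link 2: phi[2] = 125 + -65 + 40 = 100 deg
  cos(100 deg) = -0.1736, sin(100 deg) = 0.9848
  joint[3] = (3.3896, 8.5899) + 5.9 * (-0.1736, 0.9848) = (3.3896 + -1.0245, 8.5899 + 5.8104) = (2.3651, 14.4003)
End effector: (2.3651, 14.4003)

Answer: 2.3651 14.4003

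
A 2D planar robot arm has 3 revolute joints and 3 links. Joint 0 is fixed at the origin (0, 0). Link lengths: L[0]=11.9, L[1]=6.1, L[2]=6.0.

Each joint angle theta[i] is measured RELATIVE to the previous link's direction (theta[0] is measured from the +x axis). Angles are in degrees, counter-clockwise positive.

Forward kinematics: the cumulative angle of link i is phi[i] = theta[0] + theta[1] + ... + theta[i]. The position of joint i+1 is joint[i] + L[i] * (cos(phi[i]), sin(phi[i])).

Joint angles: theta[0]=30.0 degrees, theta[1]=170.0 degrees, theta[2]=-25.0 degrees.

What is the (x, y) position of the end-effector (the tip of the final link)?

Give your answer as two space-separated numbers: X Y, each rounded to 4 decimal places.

joint[0] = (0.0000, 0.0000)  (base)
link 0: phi[0] = 30 = 30 deg
  cos(30 deg) = 0.8660, sin(30 deg) = 0.5000
  joint[1] = (0.0000, 0.0000) + 11.9 * (0.8660, 0.5000) = (0.0000 + 10.3057, 0.0000 + 5.9500) = (10.3057, 5.9500)
link 1: phi[1] = 30 + 170 = 200 deg
  cos(200 deg) = -0.9397, sin(200 deg) = -0.3420
  joint[2] = (10.3057, 5.9500) + 6.1 * (-0.9397, -0.3420) = (10.3057 + -5.7321, 5.9500 + -2.0863) = (4.5736, 3.8637)
link 2: phi[2] = 30 + 170 + -25 = 175 deg
  cos(175 deg) = -0.9962, sin(175 deg) = 0.0872
  joint[3] = (4.5736, 3.8637) + 6 * (-0.9962, 0.0872) = (4.5736 + -5.9772, 3.8637 + 0.5229) = (-1.4036, 4.3866)
End effector: (-1.4036, 4.3866)

Answer: -1.4036 4.3866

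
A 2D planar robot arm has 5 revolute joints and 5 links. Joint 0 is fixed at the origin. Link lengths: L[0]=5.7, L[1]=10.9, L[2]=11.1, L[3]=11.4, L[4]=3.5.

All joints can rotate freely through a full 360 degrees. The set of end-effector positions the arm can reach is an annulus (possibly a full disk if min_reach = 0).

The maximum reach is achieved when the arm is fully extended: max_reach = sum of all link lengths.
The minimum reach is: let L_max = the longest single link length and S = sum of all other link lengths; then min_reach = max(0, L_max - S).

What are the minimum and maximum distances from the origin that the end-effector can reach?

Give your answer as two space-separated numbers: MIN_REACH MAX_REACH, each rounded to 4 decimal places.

Link lengths: [5.7, 10.9, 11.1, 11.4, 3.5]
max_reach = 5.7 + 10.9 + 11.1 + 11.4 + 3.5 = 42.6
L_max = max([5.7, 10.9, 11.1, 11.4, 3.5]) = 11.4
S (sum of others) = 42.6 - 11.4 = 31.2
min_reach = max(0, 11.4 - 31.2) = max(0, -19.8) = 0

Answer: 0.0000 42.6000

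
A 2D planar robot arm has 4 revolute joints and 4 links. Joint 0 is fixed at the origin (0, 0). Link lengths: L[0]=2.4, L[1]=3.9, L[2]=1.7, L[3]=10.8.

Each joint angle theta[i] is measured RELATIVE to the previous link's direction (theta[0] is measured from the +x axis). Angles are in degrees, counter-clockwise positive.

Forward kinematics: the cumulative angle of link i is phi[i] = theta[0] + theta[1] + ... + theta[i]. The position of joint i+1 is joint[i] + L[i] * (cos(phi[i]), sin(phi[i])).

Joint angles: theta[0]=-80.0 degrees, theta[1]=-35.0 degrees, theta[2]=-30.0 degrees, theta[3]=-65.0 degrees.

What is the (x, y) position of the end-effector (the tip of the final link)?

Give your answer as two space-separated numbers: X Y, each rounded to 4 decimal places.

Answer: -11.9771 -1.4732

Derivation:
joint[0] = (0.0000, 0.0000)  (base)
link 0: phi[0] = -80 = -80 deg
  cos(-80 deg) = 0.1736, sin(-80 deg) = -0.9848
  joint[1] = (0.0000, 0.0000) + 2.4 * (0.1736, -0.9848) = (0.0000 + 0.4168, 0.0000 + -2.3635) = (0.4168, -2.3635)
link 1: phi[1] = -80 + -35 = -115 deg
  cos(-115 deg) = -0.4226, sin(-115 deg) = -0.9063
  joint[2] = (0.4168, -2.3635) + 3.9 * (-0.4226, -0.9063) = (0.4168 + -1.6482, -2.3635 + -3.5346) = (-1.2315, -5.8981)
link 2: phi[2] = -80 + -35 + -30 = -145 deg
  cos(-145 deg) = -0.8192, sin(-145 deg) = -0.5736
  joint[3] = (-1.2315, -5.8981) + 1.7 * (-0.8192, -0.5736) = (-1.2315 + -1.3926, -5.8981 + -0.9751) = (-2.6240, -6.8732)
link 3: phi[3] = -80 + -35 + -30 + -65 = -210 deg
  cos(-210 deg) = -0.8660, sin(-210 deg) = 0.5000
  joint[4] = (-2.6240, -6.8732) + 10.8 * (-0.8660, 0.5000) = (-2.6240 + -9.3531, -6.8732 + 5.4000) = (-11.9771, -1.4732)
End effector: (-11.9771, -1.4732)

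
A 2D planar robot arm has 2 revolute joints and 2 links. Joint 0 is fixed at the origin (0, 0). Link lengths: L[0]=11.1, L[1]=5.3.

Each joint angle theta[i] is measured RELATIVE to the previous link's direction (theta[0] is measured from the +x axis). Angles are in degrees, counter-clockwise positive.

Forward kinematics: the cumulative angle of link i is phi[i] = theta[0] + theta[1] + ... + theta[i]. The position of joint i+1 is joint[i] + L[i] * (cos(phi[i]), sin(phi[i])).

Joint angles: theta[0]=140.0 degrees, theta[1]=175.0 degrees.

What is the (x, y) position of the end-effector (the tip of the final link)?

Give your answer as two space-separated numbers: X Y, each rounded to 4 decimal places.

joint[0] = (0.0000, 0.0000)  (base)
link 0: phi[0] = 140 = 140 deg
  cos(140 deg) = -0.7660, sin(140 deg) = 0.6428
  joint[1] = (0.0000, 0.0000) + 11.1 * (-0.7660, 0.6428) = (0.0000 + -8.5031, 0.0000 + 7.1349) = (-8.5031, 7.1349)
link 1: phi[1] = 140 + 175 = 315 deg
  cos(315 deg) = 0.7071, sin(315 deg) = -0.7071
  joint[2] = (-8.5031, 7.1349) + 5.3 * (0.7071, -0.7071) = (-8.5031 + 3.7477, 7.1349 + -3.7477) = (-4.7554, 3.3873)
End effector: (-4.7554, 3.3873)

Answer: -4.7554 3.3873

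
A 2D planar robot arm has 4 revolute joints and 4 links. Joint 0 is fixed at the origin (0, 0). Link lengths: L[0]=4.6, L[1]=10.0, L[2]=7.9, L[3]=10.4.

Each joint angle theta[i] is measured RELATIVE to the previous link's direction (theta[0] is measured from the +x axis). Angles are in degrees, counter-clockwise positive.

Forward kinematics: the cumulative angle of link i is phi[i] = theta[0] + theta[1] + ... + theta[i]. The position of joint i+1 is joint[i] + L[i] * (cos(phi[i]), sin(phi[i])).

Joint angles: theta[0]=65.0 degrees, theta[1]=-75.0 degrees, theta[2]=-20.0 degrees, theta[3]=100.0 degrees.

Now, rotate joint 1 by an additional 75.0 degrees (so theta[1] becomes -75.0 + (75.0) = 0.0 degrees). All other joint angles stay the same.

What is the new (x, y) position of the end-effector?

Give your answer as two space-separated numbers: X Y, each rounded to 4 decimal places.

Answer: 3.2372 24.7834

Derivation:
joint[0] = (0.0000, 0.0000)  (base)
link 0: phi[0] = 65 = 65 deg
  cos(65 deg) = 0.4226, sin(65 deg) = 0.9063
  joint[1] = (0.0000, 0.0000) + 4.6 * (0.4226, 0.9063) = (0.0000 + 1.9440, 0.0000 + 4.1690) = (1.9440, 4.1690)
link 1: phi[1] = 65 + 0 = 65 deg
  cos(65 deg) = 0.4226, sin(65 deg) = 0.9063
  joint[2] = (1.9440, 4.1690) + 10 * (0.4226, 0.9063) = (1.9440 + 4.2262, 4.1690 + 9.0631) = (6.1702, 13.2321)
link 2: phi[2] = 65 + 0 + -20 = 45 deg
  cos(45 deg) = 0.7071, sin(45 deg) = 0.7071
  joint[3] = (6.1702, 13.2321) + 7.9 * (0.7071, 0.7071) = (6.1702 + 5.5861, 13.2321 + 5.5861) = (11.7564, 18.8182)
link 3: phi[3] = 65 + 0 + -20 + 100 = 145 deg
  cos(145 deg) = -0.8192, sin(145 deg) = 0.5736
  joint[4] = (11.7564, 18.8182) + 10.4 * (-0.8192, 0.5736) = (11.7564 + -8.5192, 18.8182 + 5.9652) = (3.2372, 24.7834)
End effector: (3.2372, 24.7834)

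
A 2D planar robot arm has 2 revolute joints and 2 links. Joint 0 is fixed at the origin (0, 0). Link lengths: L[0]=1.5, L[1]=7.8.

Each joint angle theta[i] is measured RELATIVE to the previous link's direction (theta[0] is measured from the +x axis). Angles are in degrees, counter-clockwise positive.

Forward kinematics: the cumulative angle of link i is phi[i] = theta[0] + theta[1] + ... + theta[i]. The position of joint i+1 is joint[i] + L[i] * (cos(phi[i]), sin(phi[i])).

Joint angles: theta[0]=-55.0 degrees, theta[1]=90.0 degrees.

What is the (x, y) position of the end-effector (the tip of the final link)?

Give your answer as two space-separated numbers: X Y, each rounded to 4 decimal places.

joint[0] = (0.0000, 0.0000)  (base)
link 0: phi[0] = -55 = -55 deg
  cos(-55 deg) = 0.5736, sin(-55 deg) = -0.8192
  joint[1] = (0.0000, 0.0000) + 1.5 * (0.5736, -0.8192) = (0.0000 + 0.8604, 0.0000 + -1.2287) = (0.8604, -1.2287)
link 1: phi[1] = -55 + 90 = 35 deg
  cos(35 deg) = 0.8192, sin(35 deg) = 0.5736
  joint[2] = (0.8604, -1.2287) + 7.8 * (0.8192, 0.5736) = (0.8604 + 6.3894, -1.2287 + 4.4739) = (7.2498, 3.2452)
End effector: (7.2498, 3.2452)

Answer: 7.2498 3.2452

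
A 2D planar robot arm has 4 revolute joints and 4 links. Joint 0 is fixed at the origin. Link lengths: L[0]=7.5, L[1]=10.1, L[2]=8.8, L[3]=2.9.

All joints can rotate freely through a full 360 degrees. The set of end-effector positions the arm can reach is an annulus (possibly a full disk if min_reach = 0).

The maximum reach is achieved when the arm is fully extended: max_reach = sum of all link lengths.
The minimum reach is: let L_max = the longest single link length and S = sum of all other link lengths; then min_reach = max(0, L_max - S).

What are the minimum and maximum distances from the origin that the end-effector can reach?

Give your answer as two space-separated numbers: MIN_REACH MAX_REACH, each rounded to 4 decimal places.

Answer: 0.0000 29.3000

Derivation:
Link lengths: [7.5, 10.1, 8.8, 2.9]
max_reach = 7.5 + 10.1 + 8.8 + 2.9 = 29.3
L_max = max([7.5, 10.1, 8.8, 2.9]) = 10.1
S (sum of others) = 29.3 - 10.1 = 19.2
min_reach = max(0, 10.1 - 19.2) = max(0, -9.1) = 0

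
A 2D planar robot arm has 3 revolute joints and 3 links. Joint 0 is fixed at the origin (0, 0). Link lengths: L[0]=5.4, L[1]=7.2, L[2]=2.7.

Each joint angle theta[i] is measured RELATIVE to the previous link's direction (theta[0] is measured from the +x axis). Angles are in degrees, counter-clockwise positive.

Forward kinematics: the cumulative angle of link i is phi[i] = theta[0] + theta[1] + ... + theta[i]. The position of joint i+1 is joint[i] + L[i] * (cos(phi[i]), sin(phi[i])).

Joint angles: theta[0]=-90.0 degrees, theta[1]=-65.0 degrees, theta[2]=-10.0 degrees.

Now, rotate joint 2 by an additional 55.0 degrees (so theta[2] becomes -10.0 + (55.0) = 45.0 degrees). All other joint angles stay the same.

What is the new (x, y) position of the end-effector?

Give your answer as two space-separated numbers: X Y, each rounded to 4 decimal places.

Answer: -7.4489 -10.9800

Derivation:
joint[0] = (0.0000, 0.0000)  (base)
link 0: phi[0] = -90 = -90 deg
  cos(-90 deg) = 0.0000, sin(-90 deg) = -1.0000
  joint[1] = (0.0000, 0.0000) + 5.4 * (0.0000, -1.0000) = (0.0000 + 0.0000, 0.0000 + -5.4000) = (0.0000, -5.4000)
link 1: phi[1] = -90 + -65 = -155 deg
  cos(-155 deg) = -0.9063, sin(-155 deg) = -0.4226
  joint[2] = (0.0000, -5.4000) + 7.2 * (-0.9063, -0.4226) = (0.0000 + -6.5254, -5.4000 + -3.0429) = (-6.5254, -8.4429)
link 2: phi[2] = -90 + -65 + 45 = -110 deg
  cos(-110 deg) = -0.3420, sin(-110 deg) = -0.9397
  joint[3] = (-6.5254, -8.4429) + 2.7 * (-0.3420, -0.9397) = (-6.5254 + -0.9235, -8.4429 + -2.5372) = (-7.4489, -10.9800)
End effector: (-7.4489, -10.9800)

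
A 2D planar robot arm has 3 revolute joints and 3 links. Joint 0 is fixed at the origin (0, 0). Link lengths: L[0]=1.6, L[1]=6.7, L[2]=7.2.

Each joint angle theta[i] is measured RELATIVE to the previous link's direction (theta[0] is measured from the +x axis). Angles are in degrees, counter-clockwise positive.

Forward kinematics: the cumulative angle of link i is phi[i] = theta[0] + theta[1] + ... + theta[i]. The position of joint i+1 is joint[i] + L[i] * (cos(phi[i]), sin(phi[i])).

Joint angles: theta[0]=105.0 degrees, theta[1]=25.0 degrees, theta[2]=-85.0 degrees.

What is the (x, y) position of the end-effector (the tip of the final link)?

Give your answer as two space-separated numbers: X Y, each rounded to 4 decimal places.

Answer: 0.3704 11.7691

Derivation:
joint[0] = (0.0000, 0.0000)  (base)
link 0: phi[0] = 105 = 105 deg
  cos(105 deg) = -0.2588, sin(105 deg) = 0.9659
  joint[1] = (0.0000, 0.0000) + 1.6 * (-0.2588, 0.9659) = (0.0000 + -0.4141, 0.0000 + 1.5455) = (-0.4141, 1.5455)
link 1: phi[1] = 105 + 25 = 130 deg
  cos(130 deg) = -0.6428, sin(130 deg) = 0.7660
  joint[2] = (-0.4141, 1.5455) + 6.7 * (-0.6428, 0.7660) = (-0.4141 + -4.3067, 1.5455 + 5.1325) = (-4.7208, 6.6780)
link 2: phi[2] = 105 + 25 + -85 = 45 deg
  cos(45 deg) = 0.7071, sin(45 deg) = 0.7071
  joint[3] = (-4.7208, 6.6780) + 7.2 * (0.7071, 0.7071) = (-4.7208 + 5.0912, 6.6780 + 5.0912) = (0.3704, 11.7691)
End effector: (0.3704, 11.7691)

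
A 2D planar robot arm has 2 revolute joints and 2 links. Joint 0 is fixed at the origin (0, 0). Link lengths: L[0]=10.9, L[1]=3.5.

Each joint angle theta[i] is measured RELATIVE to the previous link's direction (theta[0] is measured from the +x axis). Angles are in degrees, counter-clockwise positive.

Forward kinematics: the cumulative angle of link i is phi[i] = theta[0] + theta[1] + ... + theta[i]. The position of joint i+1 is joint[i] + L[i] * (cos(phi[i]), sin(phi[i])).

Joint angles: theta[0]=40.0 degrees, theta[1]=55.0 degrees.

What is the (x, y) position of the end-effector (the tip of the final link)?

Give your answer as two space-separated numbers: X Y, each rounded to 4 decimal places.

joint[0] = (0.0000, 0.0000)  (base)
link 0: phi[0] = 40 = 40 deg
  cos(40 deg) = 0.7660, sin(40 deg) = 0.6428
  joint[1] = (0.0000, 0.0000) + 10.9 * (0.7660, 0.6428) = (0.0000 + 8.3499, 0.0000 + 7.0064) = (8.3499, 7.0064)
link 1: phi[1] = 40 + 55 = 95 deg
  cos(95 deg) = -0.0872, sin(95 deg) = 0.9962
  joint[2] = (8.3499, 7.0064) + 3.5 * (-0.0872, 0.9962) = (8.3499 + -0.3050, 7.0064 + 3.4867) = (8.0448, 10.4931)
End effector: (8.0448, 10.4931)

Answer: 8.0448 10.4931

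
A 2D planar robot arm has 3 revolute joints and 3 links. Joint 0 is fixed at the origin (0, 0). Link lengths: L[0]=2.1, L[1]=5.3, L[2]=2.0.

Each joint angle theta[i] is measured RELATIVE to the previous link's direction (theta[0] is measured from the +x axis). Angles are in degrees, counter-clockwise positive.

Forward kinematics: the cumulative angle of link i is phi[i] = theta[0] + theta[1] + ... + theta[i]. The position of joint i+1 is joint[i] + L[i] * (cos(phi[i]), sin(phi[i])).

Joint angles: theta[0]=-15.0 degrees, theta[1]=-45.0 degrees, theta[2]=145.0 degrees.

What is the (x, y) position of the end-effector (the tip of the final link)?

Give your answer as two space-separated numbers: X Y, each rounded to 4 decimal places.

joint[0] = (0.0000, 0.0000)  (base)
link 0: phi[0] = -15 = -15 deg
  cos(-15 deg) = 0.9659, sin(-15 deg) = -0.2588
  joint[1] = (0.0000, 0.0000) + 2.1 * (0.9659, -0.2588) = (0.0000 + 2.0284, 0.0000 + -0.5435) = (2.0284, -0.5435)
link 1: phi[1] = -15 + -45 = -60 deg
  cos(-60 deg) = 0.5000, sin(-60 deg) = -0.8660
  joint[2] = (2.0284, -0.5435) + 5.3 * (0.5000, -0.8660) = (2.0284 + 2.6500, -0.5435 + -4.5899) = (4.6784, -5.1335)
link 2: phi[2] = -15 + -45 + 145 = 85 deg
  cos(85 deg) = 0.0872, sin(85 deg) = 0.9962
  joint[3] = (4.6784, -5.1335) + 2 * (0.0872, 0.9962) = (4.6784 + 0.1743, -5.1335 + 1.9924) = (4.8528, -3.1411)
End effector: (4.8528, -3.1411)

Answer: 4.8528 -3.1411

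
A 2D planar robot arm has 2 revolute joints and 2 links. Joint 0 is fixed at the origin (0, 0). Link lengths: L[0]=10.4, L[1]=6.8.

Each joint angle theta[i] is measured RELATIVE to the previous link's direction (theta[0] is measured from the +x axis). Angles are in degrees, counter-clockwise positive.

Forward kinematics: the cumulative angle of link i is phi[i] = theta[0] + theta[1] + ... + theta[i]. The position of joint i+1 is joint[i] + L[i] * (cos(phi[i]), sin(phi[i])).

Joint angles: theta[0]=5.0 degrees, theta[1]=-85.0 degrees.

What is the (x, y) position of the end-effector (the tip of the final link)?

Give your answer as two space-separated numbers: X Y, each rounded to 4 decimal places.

joint[0] = (0.0000, 0.0000)  (base)
link 0: phi[0] = 5 = 5 deg
  cos(5 deg) = 0.9962, sin(5 deg) = 0.0872
  joint[1] = (0.0000, 0.0000) + 10.4 * (0.9962, 0.0872) = (0.0000 + 10.3604, 0.0000 + 0.9064) = (10.3604, 0.9064)
link 1: phi[1] = 5 + -85 = -80 deg
  cos(-80 deg) = 0.1736, sin(-80 deg) = -0.9848
  joint[2] = (10.3604, 0.9064) + 6.8 * (0.1736, -0.9848) = (10.3604 + 1.1808, 0.9064 + -6.6967) = (11.5412, -5.7903)
End effector: (11.5412, -5.7903)

Answer: 11.5412 -5.7903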